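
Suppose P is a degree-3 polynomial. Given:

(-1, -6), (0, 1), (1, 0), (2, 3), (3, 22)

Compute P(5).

First differences: 7, -1, 3, 19. Second differences: -8, 4, 16. Third differences: 12, 12.
Level-3 differences are constant, so P has degree 3.
Fitting a degree-3 polynomial gives P(m) = 2m³ - 4m² + m + 1.
Then P(5) = 156.

156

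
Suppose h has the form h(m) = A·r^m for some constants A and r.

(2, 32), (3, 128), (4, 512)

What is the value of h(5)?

2048

Consecutive ratio: 128/32 = 4, and 512/128 = 4, so r = 4.
Then A·4^2 = 32 gives A = 2, and h(m) = 2·4^m.
h(5) = 2·4^5 = 2048.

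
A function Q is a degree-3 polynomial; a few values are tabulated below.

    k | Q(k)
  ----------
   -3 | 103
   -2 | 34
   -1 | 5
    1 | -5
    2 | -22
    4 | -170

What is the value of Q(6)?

Write Q(k) = ak³ + bk² + ck + d; the 6 given values yield a linear system in the 4 coefficients.
Solving, Q(k) = -3k³ + 2k² - 2k - 2.
Then Q(6) = -590.

-590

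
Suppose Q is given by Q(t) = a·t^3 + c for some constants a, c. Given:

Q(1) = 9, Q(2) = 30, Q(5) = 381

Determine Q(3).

87

From Q(1) = 9 and Q(2) = 30: 1a + c = 9 and 8a + c = 30.
Subtracting: 7a = 21, so a = 3; then c = 9 − 3·1 = 6.
So Q(t) = 3t³ + 6, and Q(3) = 87.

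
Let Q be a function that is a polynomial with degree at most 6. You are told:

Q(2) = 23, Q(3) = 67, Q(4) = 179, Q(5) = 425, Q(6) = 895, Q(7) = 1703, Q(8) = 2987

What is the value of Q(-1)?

-1

First differences: 44, 112, 246, 470, 808, 1284. Second differences: 68, 134, 224, 338, 476. Third differences: 66, 90, 114, 138. Fourth differences: 24, 24, 24.
Level-4 differences are constant, so Q has degree 4.
Fitting a degree-4 polynomial gives Q(k) = k^4 - 3k³ + 6k² + 6k - 5.
Then Q(-1) = -1.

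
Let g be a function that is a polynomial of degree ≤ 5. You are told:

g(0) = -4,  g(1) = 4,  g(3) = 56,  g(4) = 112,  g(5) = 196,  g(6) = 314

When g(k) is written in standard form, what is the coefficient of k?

5

Write g(k) = ak^5 + bk^4 + ck³ + dk² + ek + p; the 6 given values yield a linear system in the 6 coefficients.
Solving, the top 2 coefficients vanish, and g(k) = k³ + 2k² + 5k - 4.
The coefficient of k is 5.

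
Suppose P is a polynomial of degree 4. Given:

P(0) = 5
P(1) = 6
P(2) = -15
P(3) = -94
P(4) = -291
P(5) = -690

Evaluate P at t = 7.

Write P(t) = at^4 + bt³ + ct² + dt + e; the 6 given values yield a linear system in the 5 coefficients.
Solving, P(t) = -t^4 - 4t² + 6t + 5.
Then P(7) = -2550.

-2550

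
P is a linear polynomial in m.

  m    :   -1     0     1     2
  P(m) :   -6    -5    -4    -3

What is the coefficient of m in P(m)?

1

Write P(m) = am + b; the 4 given values yield a linear system in the 2 coefficients.
Solving, P(m) = m - 5.
The coefficient of m is 1.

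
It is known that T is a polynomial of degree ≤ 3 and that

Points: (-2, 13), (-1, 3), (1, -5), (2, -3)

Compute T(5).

Write T(m) = am³ + bm² + cm + d; the 4 given values yield a linear system in the 4 coefficients.
Solving, the leading coefficient vanishes, and T(m) = 2m² - 4m - 3.
Then T(5) = 27.

27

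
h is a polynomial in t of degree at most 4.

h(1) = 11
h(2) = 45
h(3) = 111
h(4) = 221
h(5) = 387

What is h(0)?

First differences: 34, 66, 110, 166. Second differences: 32, 44, 56. Third differences: 12, 12.
Level-3 differences are constant, so h has degree 3.
Fitting a degree-3 polynomial gives h(t) = 2t³ + 4t² + 8t - 3.
The constant term is h(0) = -3.

-3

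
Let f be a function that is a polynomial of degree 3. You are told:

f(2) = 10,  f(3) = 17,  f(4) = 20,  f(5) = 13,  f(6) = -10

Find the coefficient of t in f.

-9

First differences: 7, 3, -7, -23. Second differences: -4, -10, -16. Third differences: -6, -6.
Level-3 differences are constant, so f has degree 3.
Fitting a degree-3 polynomial gives f(t) = -t³ + 7t² - 9t + 8.
The coefficient of t is -9.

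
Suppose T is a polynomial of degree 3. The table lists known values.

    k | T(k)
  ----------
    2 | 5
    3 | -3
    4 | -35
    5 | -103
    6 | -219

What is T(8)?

First differences: -8, -32, -68, -116. Second differences: -24, -36, -48. Third differences: -12, -12.
Level-3 differences are constant, so T has degree 3.
Fitting a degree-3 polynomial gives T(k) = -2k³ + 6k² - 3.
Then T(8) = -643.

-643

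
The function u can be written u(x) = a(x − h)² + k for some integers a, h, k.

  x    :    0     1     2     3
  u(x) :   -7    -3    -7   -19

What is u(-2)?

First differences 4, -4, -12; second difference -8 = 2a, so a = -4.
Expanding, the x-coefficient is −2ah = 8h; matching it to the data gives h = 1, and then k = -3.
So u(x) = -4(x − 1)² − 3.
u(-2) = -4·(-3)² − 3 = -39.

-39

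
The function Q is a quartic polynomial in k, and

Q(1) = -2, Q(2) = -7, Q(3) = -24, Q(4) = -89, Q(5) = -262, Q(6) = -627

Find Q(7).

-1292

Write Q(k) = ak^4 + bk³ + ck² + dk + e; the 6 given values yield a linear system in the 5 coefficients.
Solving, Q(k) = -k^4 + 4k³ - 5k² - 3k + 3.
Then Q(7) = -1292.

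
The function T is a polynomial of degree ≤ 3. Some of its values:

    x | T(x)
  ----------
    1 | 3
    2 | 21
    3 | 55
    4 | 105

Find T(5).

171

First differences: 18, 34, 50. Second differences: 16, 16.
Level-2 differences are constant, so T has degree 2.
Extending the table by one column gives the next first difference 66, so T(5) = 105 + 66 = 171.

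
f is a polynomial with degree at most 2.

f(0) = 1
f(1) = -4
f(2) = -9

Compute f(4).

-19

Write f(n) = an² + bn + c; the 3 given values yield a linear system in the 3 coefficients.
Solving, the leading coefficient vanishes, and f(n) = -5n + 1.
Then f(4) = -19.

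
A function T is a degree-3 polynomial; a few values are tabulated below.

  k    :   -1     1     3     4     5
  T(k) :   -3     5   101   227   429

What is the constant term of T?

Write T(k) = ak³ + bk² + ck + d; the 5 given values yield a linear system in the 4 coefficients.
Solving, T(k) = 3k³ + 2k² + k - 1.
The constant term is T(0) = -1.

-1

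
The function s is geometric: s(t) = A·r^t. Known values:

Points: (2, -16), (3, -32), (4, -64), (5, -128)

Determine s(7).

-512

Consecutive ratio: -32/(-16) = 2, and -64/(-32) = 2, so r = 2.
Then A·2^2 = -16 gives A = -4, and s(t) = -4·2^t.
s(7) = -4·2^7 = -512.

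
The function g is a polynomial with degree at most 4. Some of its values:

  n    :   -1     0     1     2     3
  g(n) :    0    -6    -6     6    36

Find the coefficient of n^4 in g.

First differences: -6, 0, 12, 30. Second differences: 6, 12, 18. Third differences: 6, 6.
Level-3 differences are constant, so g has degree 3.
Fitting a degree-3 polynomial gives g(n) = n³ + 3n² - 4n - 6.
The coefficient of n^4 is 0.

0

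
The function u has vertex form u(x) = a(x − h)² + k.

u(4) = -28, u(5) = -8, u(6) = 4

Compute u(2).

-92

First differences 20, 12; second difference -8 = 2a, so a = -4.
Expanding, the x-coefficient is −2ah = 8h; matching it to the data gives h = 7, and then k = 8.
So u(x) = -4(x − 7)² + 8.
u(2) = -4·(-5)² + 8 = -92.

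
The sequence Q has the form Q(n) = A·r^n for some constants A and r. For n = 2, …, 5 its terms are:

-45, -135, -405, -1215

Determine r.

Consecutive ratio: -135/(-45) = 3, and -405/(-135) = 3, so r = 3.
Then A·3^2 = -45 gives A = -5, and Q(n) = -5·3^n.

3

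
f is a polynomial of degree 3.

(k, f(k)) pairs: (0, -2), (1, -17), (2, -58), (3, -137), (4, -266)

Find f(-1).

-1

Write f(k) = ak³ + bk² + ck + d; the 5 given values yield a linear system in the 4 coefficients.
Solving, f(k) = -2k³ - 7k² - 6k - 2.
Then f(-1) = -1.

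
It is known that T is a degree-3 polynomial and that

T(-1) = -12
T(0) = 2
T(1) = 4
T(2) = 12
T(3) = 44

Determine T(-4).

-306

Write T(m) = am³ + bm² + cm + d; the 5 given values yield a linear system in the 4 coefficients.
Solving, T(m) = 3m³ - 6m² + 5m + 2.
Then T(-4) = -306.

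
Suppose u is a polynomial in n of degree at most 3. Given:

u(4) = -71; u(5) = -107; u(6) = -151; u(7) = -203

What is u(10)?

First differences: -36, -44, -52. Second differences: -8, -8.
Level-2 differences are constant, so u has degree 2.
Fitting a degree-2 polynomial gives u(n) = -4n² - 7.
Then u(10) = -407.

-407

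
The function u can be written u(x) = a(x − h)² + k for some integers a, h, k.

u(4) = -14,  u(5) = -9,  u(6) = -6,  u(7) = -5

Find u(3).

-21

First differences 5, 3, 1; second difference -2 = 2a, so a = -1.
Expanding, the x-coefficient is −2ah = 2h; matching it to the data gives h = 7, and then k = -5.
So u(x) = -1(x − 7)² − 5.
u(3) = -1·(-4)² − 5 = -21.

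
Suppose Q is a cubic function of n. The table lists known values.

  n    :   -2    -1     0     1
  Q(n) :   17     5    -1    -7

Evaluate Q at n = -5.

149

Write Q(n) = an³ + bn² + cn + d; the 4 given values yield a linear system in the 4 coefficients.
Solving, Q(n) = -n³ - 5n - 1.
Then Q(-5) = 149.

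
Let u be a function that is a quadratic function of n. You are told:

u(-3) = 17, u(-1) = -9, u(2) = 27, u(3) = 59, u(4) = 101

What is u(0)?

Write u(n) = an² + bn + c; the 5 given values yield a linear system in the 3 coefficients.
Solving, u(n) = 5n² + 7n - 7.
Then u(0) = -7.

-7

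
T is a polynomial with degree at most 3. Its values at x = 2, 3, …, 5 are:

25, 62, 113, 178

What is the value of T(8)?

Write T(x) = ax³ + bx² + cx + d; the 4 given values yield a linear system in the 4 coefficients.
Solving, the leading coefficient vanishes, and T(x) = 7x² + 2x - 7.
Then T(8) = 457.

457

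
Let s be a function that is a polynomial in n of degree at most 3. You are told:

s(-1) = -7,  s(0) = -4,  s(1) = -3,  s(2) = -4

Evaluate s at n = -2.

-12

First differences: 3, 1, -1. Second differences: -2, -2.
Level-2 differences are constant, so s has degree 2.
Fitting a degree-2 polynomial gives s(n) = -n² + 2n - 4.
Then s(-2) = -12.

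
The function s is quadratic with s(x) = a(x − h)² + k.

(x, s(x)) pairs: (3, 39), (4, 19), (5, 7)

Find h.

First differences -20, -12; second difference 8 = 2a, so a = 4.
Expanding, the x-coefficient is −2ah = -8h; matching it to the data gives h = 6, and then k = 3.
So s(x) = 4(x − 6)² + 3.
Hence h = 6.

6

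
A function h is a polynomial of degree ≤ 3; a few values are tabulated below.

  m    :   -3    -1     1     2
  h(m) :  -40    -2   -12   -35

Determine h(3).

-70

Write h(m) = am³ + bm² + cm + d; the 4 given values yield a linear system in the 4 coefficients.
Solving, the leading coefficient vanishes, and h(m) = -6m² - 5m - 1.
Then h(3) = -70.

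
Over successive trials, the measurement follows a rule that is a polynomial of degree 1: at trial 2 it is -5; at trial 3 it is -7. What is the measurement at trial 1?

-3

Write the value at t as Q(t).
Write Q(t) = at + b; the 2 given values yield a linear system in the 2 coefficients.
Solving, Q(t) = -2t - 1.
Then Q(1) = -3.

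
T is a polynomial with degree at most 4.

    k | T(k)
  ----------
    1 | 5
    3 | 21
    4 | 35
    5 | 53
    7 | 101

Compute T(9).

Write T(k) = ak^4 + bk³ + ck² + dk + e; the 5 given values yield a linear system in the 5 coefficients.
Solving, the top 2 coefficients vanish, and T(k) = 2k² + 3.
Then T(9) = 165.

165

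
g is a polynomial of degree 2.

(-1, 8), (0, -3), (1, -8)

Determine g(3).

Write g(n) = an² + bn + c; the 3 given values yield a linear system in the 3 coefficients.
Solving, g(n) = 3n² - 8n - 3.
Then g(3) = 0.

0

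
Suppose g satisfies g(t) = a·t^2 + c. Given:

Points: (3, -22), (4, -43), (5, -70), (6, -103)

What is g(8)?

-187

From g(3) = -22 and g(4) = -43: 9a + c = -22 and 16a + c = -43.
Subtracting: 7a = -21, so a = -3; then c = -22 − (-3)·9 = 5.
So g(t) = -3t² + 5, and g(8) = -187.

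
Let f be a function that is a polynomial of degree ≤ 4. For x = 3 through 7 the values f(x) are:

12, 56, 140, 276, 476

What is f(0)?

First differences: 44, 84, 136, 200. Second differences: 40, 52, 64. Third differences: 12, 12.
Level-3 differences are constant, so f has degree 3.
Fitting a degree-3 polynomial gives f(x) = 2x³ - 4x² - 2x.
The constant term is f(0) = 0.

0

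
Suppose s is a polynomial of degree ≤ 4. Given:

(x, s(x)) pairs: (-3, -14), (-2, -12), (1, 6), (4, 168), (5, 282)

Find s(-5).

-48

Write s(x) = ax^4 + bx³ + cx² + dx + e; the 5 given values yield a linear system in the 5 coefficients.
Solving, the leading coefficient vanishes, and s(x) = x³ + 5x² + 8x - 8.
Then s(-5) = -48.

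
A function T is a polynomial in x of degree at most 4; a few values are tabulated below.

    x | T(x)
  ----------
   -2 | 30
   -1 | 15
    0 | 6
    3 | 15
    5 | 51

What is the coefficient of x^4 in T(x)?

Write T(x) = ax^4 + bx³ + cx² + dx + e; the 5 given values yield a linear system in the 5 coefficients.
Solving, the top 2 coefficients vanish, and T(x) = 3x² - 6x + 6.
The coefficient of x^4 is 0.

0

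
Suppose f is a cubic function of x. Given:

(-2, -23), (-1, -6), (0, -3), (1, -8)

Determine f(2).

Write f(x) = ax³ + bx² + cx + d; the 4 given values yield a linear system in the 4 coefficients.
Solving, f(x) = x³ - 4x² - 2x - 3.
Then f(2) = -15.

-15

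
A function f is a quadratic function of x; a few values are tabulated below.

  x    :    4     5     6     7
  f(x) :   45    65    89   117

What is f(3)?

First differences: 20, 24, 28. Second differences: 4, 4.
Level-2 differences are constant, so f has degree 2.
Fitting a degree-2 polynomial gives f(x) = 2x² + 2x + 5.
Then f(3) = 29.

29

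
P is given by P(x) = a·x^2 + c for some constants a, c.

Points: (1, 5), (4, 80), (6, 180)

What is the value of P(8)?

From P(1) = 5 and P(4) = 80: 1a + c = 5 and 16a + c = 80.
Subtracting: 15a = 75, so a = 5; then c = 5 − 5·1 = 0.
So P(x) = 5x² + 0, and P(8) = 320.

320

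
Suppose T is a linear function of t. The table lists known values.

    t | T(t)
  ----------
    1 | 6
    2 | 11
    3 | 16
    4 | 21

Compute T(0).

1

First differences: 5, 5, 5.
Level-1 differences are constant, so T has degree 1.
Fitting a degree-1 polynomial gives T(t) = 5t + 1.
Then T(0) = 1.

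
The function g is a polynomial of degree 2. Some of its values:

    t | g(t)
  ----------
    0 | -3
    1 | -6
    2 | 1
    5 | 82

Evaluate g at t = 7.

Write g(t) = at² + bt + c; the 4 given values yield a linear system in the 3 coefficients.
Solving, g(t) = 5t² - 8t - 3.
Then g(7) = 186.

186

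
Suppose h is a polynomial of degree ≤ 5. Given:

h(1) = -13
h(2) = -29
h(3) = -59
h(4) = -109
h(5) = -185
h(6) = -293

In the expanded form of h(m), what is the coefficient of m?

First differences: -16, -30, -50, -76, -108. Second differences: -14, -20, -26, -32. Third differences: -6, -6, -6.
Level-3 differences are constant, so h has degree 3.
Fitting a degree-3 polynomial gives h(m) = -m³ - m² - 6m - 5.
The coefficient of m is -6.

-6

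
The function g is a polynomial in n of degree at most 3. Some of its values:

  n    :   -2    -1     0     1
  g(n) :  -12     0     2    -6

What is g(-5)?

-108

First differences: 12, 2, -8. Second differences: -10, -10.
Level-2 differences are constant, so g has degree 2.
Fitting a degree-2 polynomial gives g(n) = -5n² - 3n + 2.
Then g(-5) = -108.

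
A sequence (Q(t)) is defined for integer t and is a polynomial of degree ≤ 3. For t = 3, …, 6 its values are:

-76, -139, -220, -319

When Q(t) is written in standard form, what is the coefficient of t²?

First differences: -63, -81, -99. Second differences: -18, -18.
Level-2 differences are constant, so Q has degree 2.
Fitting a degree-2 polynomial gives Q(t) = -9t² + 5.
The coefficient of t² is -9.

-9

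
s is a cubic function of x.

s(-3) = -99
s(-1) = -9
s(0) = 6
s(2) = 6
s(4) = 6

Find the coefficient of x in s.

8

Write s(x) = ax³ + bx² + cx + d; the 5 given values yield a linear system in the 4 coefficients.
Solving, s(x) = x³ - 6x² + 8x + 6.
The coefficient of x is 8.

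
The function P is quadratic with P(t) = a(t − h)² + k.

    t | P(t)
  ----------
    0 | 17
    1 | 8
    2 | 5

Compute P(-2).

53

First differences -9, -3; second difference 6 = 2a, so a = 3.
Expanding, the t-coefficient is −2ah = -6h; matching it to the data gives h = 2, and then k = 5.
So P(t) = 3(t − 2)² + 5.
P(-2) = 3·(-4)² + 5 = 53.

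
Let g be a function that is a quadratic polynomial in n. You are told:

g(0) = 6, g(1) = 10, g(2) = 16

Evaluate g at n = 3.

Write g(n) = an² + bn + c; the 3 given values yield a linear system in the 3 coefficients.
Solving, g(n) = n² + 3n + 6.
Then g(3) = 24.

24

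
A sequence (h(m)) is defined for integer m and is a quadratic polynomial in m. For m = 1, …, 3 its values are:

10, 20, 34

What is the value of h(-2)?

4

Write h(m) = am² + bm + c; the 3 given values yield a linear system in the 3 coefficients.
Solving, h(m) = 2m² + 4m + 4.
Then h(-2) = 4.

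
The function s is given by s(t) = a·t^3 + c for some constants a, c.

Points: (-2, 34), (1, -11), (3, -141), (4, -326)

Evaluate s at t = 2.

-46

From s(-2) = 34 and s(1) = -11: -8a + c = 34 and 1a + c = -11.
Subtracting: 9a = -45, so a = -5; then c = 34 − (-5)·(-8) = -6.
So s(t) = -5t³ − 6, and s(2) = -46.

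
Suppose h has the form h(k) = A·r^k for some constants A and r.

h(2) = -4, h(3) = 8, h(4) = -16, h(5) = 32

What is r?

-2

Consecutive ratio: 8/(-4) = -2, and -16/8 = -2, so r = -2.
Then A·(-2)^2 = -4 gives A = -1, and h(k) = -1·(-2)^k.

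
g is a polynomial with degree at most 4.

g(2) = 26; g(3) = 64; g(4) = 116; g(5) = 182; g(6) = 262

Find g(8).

First differences: 38, 52, 66, 80. Second differences: 14, 14, 14.
Level-2 differences are constant, so g has degree 2.
Fitting a degree-2 polynomial gives g(x) = 7x² + 3x - 8.
Then g(8) = 464.

464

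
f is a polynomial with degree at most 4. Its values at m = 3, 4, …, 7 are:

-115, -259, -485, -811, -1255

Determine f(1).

Write f(m) = am^4 + bm³ + cm² + dm + e; the 5 given values yield a linear system in the 5 coefficients.
Solving, the leading coefficient vanishes, and f(m) = -3m³ - 5m² + 2m + 5.
Then f(1) = -1.

-1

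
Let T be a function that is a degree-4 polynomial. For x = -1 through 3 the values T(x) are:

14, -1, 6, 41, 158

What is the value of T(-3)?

Write T(x) = ax^4 + bx³ + cx² + dx + e; the 5 given values yield a linear system in the 5 coefficients.
Solving, T(x) = 2x^4 - 3x³ + 9x² - x - 1.
Then T(-3) = 326.

326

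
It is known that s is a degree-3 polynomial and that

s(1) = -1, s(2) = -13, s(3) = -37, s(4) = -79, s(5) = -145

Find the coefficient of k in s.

Write s(k) = ak³ + bk² + ck + d; the 5 given values yield a linear system in the 4 coefficients.
Solving, s(k) = -k³ - 5k + 5.
The coefficient of k is -5.

-5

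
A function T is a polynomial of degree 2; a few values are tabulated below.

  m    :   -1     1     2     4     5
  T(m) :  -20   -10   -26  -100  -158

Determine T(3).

-56

Write T(m) = am² + bm + c; the 5 given values yield a linear system in the 3 coefficients.
Solving, T(m) = -7m² + 5m - 8.
Then T(3) = -56.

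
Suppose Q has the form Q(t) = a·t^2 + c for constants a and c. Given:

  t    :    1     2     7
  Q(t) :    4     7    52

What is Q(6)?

39

From Q(1) = 4 and Q(2) = 7: 1a + c = 4 and 4a + c = 7.
Subtracting: 3a = 3, so a = 1; then c = 4 − 1·1 = 3.
So Q(t) = 1t² + 3, and Q(6) = 39.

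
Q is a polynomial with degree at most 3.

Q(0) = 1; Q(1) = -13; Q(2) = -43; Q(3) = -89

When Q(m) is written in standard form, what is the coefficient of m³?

0

Write Q(m) = am³ + bm² + cm + d; the 4 given values yield a linear system in the 4 coefficients.
Solving, the leading coefficient vanishes, and Q(m) = -8m² - 6m + 1.
The coefficient of m³ is 0.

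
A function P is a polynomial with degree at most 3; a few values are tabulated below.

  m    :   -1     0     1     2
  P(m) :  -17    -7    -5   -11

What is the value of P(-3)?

First differences: 10, 2, -6. Second differences: -8, -8.
Level-2 differences are constant, so P has degree 2.
Fitting a degree-2 polynomial gives P(m) = -4m² + 6m - 7.
Then P(-3) = -61.

-61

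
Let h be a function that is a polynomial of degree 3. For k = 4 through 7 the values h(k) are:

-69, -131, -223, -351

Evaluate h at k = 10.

-1011

Write h(k) = ak³ + bk² + ck + d; the 4 given values yield a linear system in the 4 coefficients.
Solving, h(k) = -k³ - k - 1.
Then h(10) = -1011.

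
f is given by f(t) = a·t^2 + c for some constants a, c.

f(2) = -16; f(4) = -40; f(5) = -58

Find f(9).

From f(2) = -16 and f(4) = -40: 4a + c = -16 and 16a + c = -40.
Subtracting: 12a = -24, so a = -2; then c = -16 − (-2)·4 = -8.
So f(t) = -2t² − 8, and f(9) = -170.

-170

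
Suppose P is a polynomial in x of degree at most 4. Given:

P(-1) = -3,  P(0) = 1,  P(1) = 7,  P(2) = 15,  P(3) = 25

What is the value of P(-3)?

First differences: 4, 6, 8, 10. Second differences: 2, 2, 2.
Level-2 differences are constant, so P has degree 2.
Fitting a degree-2 polynomial gives P(x) = x² + 5x + 1.
Then P(-3) = -5.

-5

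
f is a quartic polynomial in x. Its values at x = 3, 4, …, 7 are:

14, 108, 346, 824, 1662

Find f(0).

Write f(x) = ax^4 + bx³ + cx² + dx + e; the 5 given values yield a linear system in the 5 coefficients.
Solving, f(x) = x^4 - 2x³ - x² - 4.
Then f(0) = -4.

-4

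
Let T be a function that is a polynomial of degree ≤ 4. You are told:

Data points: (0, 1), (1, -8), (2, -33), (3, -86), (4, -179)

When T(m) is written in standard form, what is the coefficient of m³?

First differences: -9, -25, -53, -93. Second differences: -16, -28, -40. Third differences: -12, -12.
Level-3 differences are constant, so T has degree 3.
Fitting a degree-3 polynomial gives T(m) = -2m³ - 2m² - 5m + 1.
The coefficient of m³ is -2.

-2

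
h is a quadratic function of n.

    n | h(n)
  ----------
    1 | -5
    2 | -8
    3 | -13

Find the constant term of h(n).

-4

Write h(n) = an² + bn + c; the 3 given values yield a linear system in the 3 coefficients.
Solving, h(n) = -n² - 4.
The constant term is h(0) = -4.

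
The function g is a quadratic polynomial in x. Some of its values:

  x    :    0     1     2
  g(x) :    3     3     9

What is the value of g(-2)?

21

Write g(x) = ax² + bx + c; the 3 given values yield a linear system in the 3 coefficients.
Solving, g(x) = 3x² - 3x + 3.
Then g(-2) = 21.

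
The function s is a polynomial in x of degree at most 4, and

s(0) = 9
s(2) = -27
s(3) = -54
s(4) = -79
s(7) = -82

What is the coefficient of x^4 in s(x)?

Write s(x) = ax^4 + bx³ + cx² + dx + e; the 5 given values yield a linear system in the 5 coefficients.
Solving, the leading coefficient vanishes, and s(x) = x³ - 8x² - 6x + 9.
The coefficient of x^4 is 0.

0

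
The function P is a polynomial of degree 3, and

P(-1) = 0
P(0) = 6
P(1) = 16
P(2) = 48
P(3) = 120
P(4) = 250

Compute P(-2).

-20

Write P(n) = an³ + bn² + cn + d; the 6 given values yield a linear system in the 4 coefficients.
Solving, P(n) = 3n³ + 2n² + 5n + 6.
Then P(-2) = -20.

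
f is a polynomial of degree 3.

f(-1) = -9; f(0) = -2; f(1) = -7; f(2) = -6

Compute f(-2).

Write f(k) = ak³ + bk² + ck + d; the 4 given values yield a linear system in the 4 coefficients.
Solving, f(k) = 3k³ - 6k² - 2k - 2.
Then f(-2) = -46.

-46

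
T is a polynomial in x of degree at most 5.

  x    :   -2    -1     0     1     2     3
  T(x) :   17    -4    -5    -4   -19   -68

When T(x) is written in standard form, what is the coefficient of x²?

1

First differences: -21, -1, 1, -15, -49. Second differences: 20, 2, -16, -34. Third differences: -18, -18, -18.
Level-3 differences are constant, so T has degree 3.
Fitting a degree-3 polynomial gives T(x) = -3x³ + x² + 3x - 5.
The coefficient of x² is 1.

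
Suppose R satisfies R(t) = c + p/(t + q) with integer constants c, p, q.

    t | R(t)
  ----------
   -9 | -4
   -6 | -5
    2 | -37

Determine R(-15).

(R(t) − c)(t + q) = p for each data point; the three points give a linear system in c and q, then p follows.
Solving: c = -1, q = -3, p = 36, so R(t) = -1 + 36/(t − 3).
Then R(-15) = -1 + 36/(-18) = -3.

-3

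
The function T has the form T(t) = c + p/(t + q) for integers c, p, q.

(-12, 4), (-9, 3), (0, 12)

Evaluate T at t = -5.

(T(t) − c)(t + q) = p for each data point; the three points give a linear system in c and q, then p follows.
Solving: c = 6, q = 3, p = 18, so T(t) = 6 + 18/(t + 3).
Then T(-5) = 6 + 18/(-2) = -3.

-3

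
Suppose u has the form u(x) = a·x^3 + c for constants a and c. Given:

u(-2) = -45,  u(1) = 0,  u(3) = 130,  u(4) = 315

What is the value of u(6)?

From u(-2) = -45 and u(1) = 0: -8a + c = -45 and 1a + c = 0.
Subtracting: 9a = 45, so a = 5; then c = -45 − 5·(-8) = -5.
So u(x) = 5x³ − 5, and u(6) = 1075.

1075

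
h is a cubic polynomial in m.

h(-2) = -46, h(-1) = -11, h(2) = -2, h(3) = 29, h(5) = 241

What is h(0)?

Write h(m) = am³ + bm² + cm + d; the 5 given values yield a linear system in the 4 coefficients.
Solving, h(m) = 3m³ - 5m² - m - 4.
The constant term is h(0) = -4.

-4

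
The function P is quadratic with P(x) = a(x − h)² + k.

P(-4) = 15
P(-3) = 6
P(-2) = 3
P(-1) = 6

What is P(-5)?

30

First differences -9, -3, 3; second difference 6 = 2a, so a = 3.
Expanding, the x-coefficient is −2ah = -6h; matching it to the data gives h = -2, and then k = 3.
So P(x) = 3(x + 2)² + 3.
P(-5) = 3·(-3)² + 3 = 30.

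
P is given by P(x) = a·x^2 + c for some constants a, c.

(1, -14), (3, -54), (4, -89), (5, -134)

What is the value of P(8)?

From P(1) = -14 and P(3) = -54: 1a + c = -14 and 9a + c = -54.
Subtracting: 8a = -40, so a = -5; then c = -14 − (-5)·1 = -9.
So P(x) = -5x² − 9, and P(8) = -329.

-329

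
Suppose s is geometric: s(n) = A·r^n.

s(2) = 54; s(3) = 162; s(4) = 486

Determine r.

Consecutive ratio: 162/54 = 3, and 486/162 = 3, so r = 3.
Then A·3^2 = 54 gives A = 6, and s(n) = 6·3^n.

3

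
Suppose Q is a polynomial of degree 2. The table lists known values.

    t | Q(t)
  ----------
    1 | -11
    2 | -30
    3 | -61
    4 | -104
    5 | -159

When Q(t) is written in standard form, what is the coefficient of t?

Write Q(t) = at² + bt + c; the 5 given values yield a linear system in the 3 coefficients.
Solving, Q(t) = -6t² - t - 4.
The coefficient of t is -1.

-1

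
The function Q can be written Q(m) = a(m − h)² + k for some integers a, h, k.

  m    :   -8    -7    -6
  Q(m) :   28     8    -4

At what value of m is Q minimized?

First differences -20, -12; second difference 8 = 2a, so a = 4.
Expanding, the m-coefficient is −2ah = -8h; matching it to the data gives h = -5, and then k = -8.
So Q(m) = 4(m + 5)² − 8.
Hence h = -5.

-5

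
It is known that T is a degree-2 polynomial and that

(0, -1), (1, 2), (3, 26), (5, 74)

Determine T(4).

47

Write T(k) = ak² + bk + c; the 4 given values yield a linear system in the 3 coefficients.
Solving, T(k) = 3k² - 1.
Then T(4) = 47.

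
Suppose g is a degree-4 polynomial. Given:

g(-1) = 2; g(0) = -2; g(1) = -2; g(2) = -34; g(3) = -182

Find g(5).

Write g(k) = ak^4 + bk³ + ck² + dk + e; the 5 given values yield a linear system in the 5 coefficients.
Solving, g(k) = -2k^4 - 2k³ + 4k² - 2.
Then g(5) = -1402.

-1402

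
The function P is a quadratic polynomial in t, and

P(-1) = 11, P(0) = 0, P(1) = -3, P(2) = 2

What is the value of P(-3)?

Write P(t) = at² + bt + c; the 4 given values yield a linear system in the 3 coefficients.
Solving, P(t) = 4t² - 7t.
Then P(-3) = 57.

57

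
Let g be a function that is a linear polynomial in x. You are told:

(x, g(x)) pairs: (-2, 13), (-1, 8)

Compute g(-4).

23

Write g(x) = ax + b; the 2 given values yield a linear system in the 2 coefficients.
Solving, g(x) = -5x + 3.
Then g(-4) = 23.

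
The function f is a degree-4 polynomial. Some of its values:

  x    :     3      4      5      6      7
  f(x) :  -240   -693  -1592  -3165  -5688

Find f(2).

Write f(x) = ax^4 + bx³ + cx² + dx + e; the 5 given values yield a linear system in the 5 coefficients.
Solving, f(x) = -2x^4 - 2x³ - 5x² + 6x + 3.
Then f(2) = -53.

-53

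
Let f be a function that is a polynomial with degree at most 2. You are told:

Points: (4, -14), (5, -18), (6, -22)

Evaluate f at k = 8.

-30

Write f(k) = ak² + bk + c; the 3 given values yield a linear system in the 3 coefficients.
Solving, the leading coefficient vanishes, and f(k) = -4k + 2.
Then f(8) = -30.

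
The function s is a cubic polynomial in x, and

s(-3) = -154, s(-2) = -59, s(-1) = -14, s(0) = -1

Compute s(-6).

-919

Write s(x) = ax³ + bx² + cx + d; the 4 given values yield a linear system in the 4 coefficients.
Solving, s(x) = 3x³ - 7x² + 3x - 1.
Then s(-6) = -919.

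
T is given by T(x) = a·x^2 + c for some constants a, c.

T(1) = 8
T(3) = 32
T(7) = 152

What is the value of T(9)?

248

From T(1) = 8 and T(3) = 32: 1a + c = 8 and 9a + c = 32.
Subtracting: 8a = 24, so a = 3; then c = 8 − 3·1 = 5.
So T(x) = 3x² + 5, and T(9) = 248.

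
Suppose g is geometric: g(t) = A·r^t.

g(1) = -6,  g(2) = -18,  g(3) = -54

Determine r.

Consecutive ratio: -18/(-6) = 3, and -54/(-18) = 3, so r = 3.
Then A·3^1 = -6 gives A = -2, and g(t) = -2·3^t.

3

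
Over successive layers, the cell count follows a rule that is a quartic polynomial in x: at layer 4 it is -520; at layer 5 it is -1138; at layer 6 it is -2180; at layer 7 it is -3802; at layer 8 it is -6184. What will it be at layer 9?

Write the value at x as T(x).
Write T(x) = ax^4 + bx³ + cx² + dx + e; the 5 given values yield a linear system in the 5 coefficients.
Solving, T(x) = -x^4 - 4x³ - x² + 4x - 8.
Then T(9) = -9530.

-9530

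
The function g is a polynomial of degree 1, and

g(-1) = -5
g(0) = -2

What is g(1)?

Write g(t) = at + b; the 2 given values yield a linear system in the 2 coefficients.
Solving, g(t) = 3t - 2.
Then g(1) = 1.

1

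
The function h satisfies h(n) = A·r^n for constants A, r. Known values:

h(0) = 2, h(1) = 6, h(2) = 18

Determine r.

3

Consecutive ratio: 6/2 = 3, and 18/6 = 3, so r = 3.
Then A·3^0 = 2 gives A = 2, and h(n) = 2·3^n.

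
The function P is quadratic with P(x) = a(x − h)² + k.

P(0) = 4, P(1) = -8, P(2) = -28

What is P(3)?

-56

First differences -12, -20; second difference -8 = 2a, so a = -4.
Expanding, the x-coefficient is −2ah = 8h; matching it to the data gives h = -1, and then k = 8.
So P(x) = -4(x + 1)² + 8.
P(3) = -4·4² + 8 = -56.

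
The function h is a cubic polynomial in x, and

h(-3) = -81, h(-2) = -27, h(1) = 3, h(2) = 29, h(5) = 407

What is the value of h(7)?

1089

Write h(x) = ax³ + bx² + cx + d; the 5 given values yield a linear system in the 4 coefficients.
Solving, h(x) = 3x³ + x² + 2x - 3.
Then h(7) = 1089.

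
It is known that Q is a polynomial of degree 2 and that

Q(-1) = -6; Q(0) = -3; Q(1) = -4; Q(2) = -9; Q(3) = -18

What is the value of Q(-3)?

-24

First differences: 3, -1, -5, -9. Second differences: -4, -4, -4.
Level-2 differences are constant, so Q has degree 2.
Fitting a degree-2 polynomial gives Q(m) = -2m² + m - 3.
Then Q(-3) = -24.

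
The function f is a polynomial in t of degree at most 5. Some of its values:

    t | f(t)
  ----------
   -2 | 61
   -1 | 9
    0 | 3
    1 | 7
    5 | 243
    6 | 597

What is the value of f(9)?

3999

Write f(t) = at^5 + bt^4 + ct³ + dt² + et + p; the 6 given values yield a linear system in the 6 coefficients.
Solving, the leading coefficient vanishes, and f(t) = t^4 - 4t³ + 4t² + 3t + 3.
Then f(9) = 3999.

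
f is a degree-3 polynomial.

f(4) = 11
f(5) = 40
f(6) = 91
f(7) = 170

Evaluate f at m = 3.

-2

Write f(m) = am³ + bm² + cm + d; the 4 given values yield a linear system in the 4 coefficients.
Solving, f(m) = m³ - 4m² + 4m - 5.
Then f(3) = -2.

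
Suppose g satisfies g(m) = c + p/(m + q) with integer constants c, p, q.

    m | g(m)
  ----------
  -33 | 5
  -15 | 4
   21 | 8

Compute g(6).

18

(g(m) − c)(m + q) = p for each data point; the three points give a linear system in c and q, then p follows.
Solving: c = 6, q = -3, p = 36, so g(m) = 6 + 36/(m − 3).
Then g(6) = 6 + 36/3 = 18.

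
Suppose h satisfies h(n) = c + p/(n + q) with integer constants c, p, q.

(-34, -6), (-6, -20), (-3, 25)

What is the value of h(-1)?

(h(n) − c)(n + q) = p for each data point; the three points give a linear system in c and q, then p follows.
Solving: c = -5, q = 4, p = 30, so h(n) = -5 + 30/(n + 4).
Then h(-1) = -5 + 30/3 = 5.

5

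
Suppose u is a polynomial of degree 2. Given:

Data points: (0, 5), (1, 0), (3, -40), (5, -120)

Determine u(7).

Write u(x) = ax² + bx + c; the 4 given values yield a linear system in the 3 coefficients.
Solving, u(x) = -5x² + 5.
Then u(7) = -240.

-240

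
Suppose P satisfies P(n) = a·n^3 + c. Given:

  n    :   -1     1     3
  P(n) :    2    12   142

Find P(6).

From P(-1) = 2 and P(1) = 12: -1a + c = 2 and 1a + c = 12.
Subtracting: 2a = 10, so a = 5; then c = 2 − 5·(-1) = 7.
So P(n) = 5n³ + 7, and P(6) = 1087.

1087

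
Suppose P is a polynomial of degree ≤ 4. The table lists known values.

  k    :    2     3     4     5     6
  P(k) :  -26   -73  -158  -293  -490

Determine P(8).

First differences: -47, -85, -135, -197. Second differences: -38, -50, -62. Third differences: -12, -12.
Level-3 differences are constant, so P has degree 3.
Fitting a degree-3 polynomial gives P(k) = -2k³ - k² - 4k + 2.
Then P(8) = -1118.

-1118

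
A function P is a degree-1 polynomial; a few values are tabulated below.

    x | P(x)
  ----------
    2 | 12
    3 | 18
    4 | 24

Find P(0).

0

First differences: 6, 6.
Level-1 differences are constant, so P has degree 1.
Fitting a degree-1 polynomial gives P(x) = 6x.
Then P(0) = 0.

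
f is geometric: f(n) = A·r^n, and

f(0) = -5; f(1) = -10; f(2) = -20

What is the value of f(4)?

-80

Consecutive ratio: -10/(-5) = 2, and -20/(-10) = 2, so r = 2.
Then A·2^0 = -5 gives A = -5, and f(n) = -5·2^n.
f(4) = -5·2^4 = -80.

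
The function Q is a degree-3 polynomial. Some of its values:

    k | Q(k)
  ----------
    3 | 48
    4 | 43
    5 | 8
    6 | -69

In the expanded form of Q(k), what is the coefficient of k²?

9

Write Q(k) = ak³ + bk² + ck + d; the 4 given values yield a linear system in the 4 coefficients.
Solving, Q(k) = -2k³ + 9k² + 6k + 3.
The coefficient of k² is 9.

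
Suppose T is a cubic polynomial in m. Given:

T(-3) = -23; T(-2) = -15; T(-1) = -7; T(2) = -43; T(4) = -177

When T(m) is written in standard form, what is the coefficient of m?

Write T(m) = am³ + bm² + cm + d; the 5 given values yield a linear system in the 4 coefficients.
Solving, T(m) = -m³ - 6m² - 3m - 5.
The coefficient of m is -3.

-3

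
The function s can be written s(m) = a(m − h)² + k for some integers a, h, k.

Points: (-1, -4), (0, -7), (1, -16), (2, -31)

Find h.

-1

First differences -3, -9, -15; second difference -6 = 2a, so a = -3.
Expanding, the m-coefficient is −2ah = 6h; matching it to the data gives h = -1, and then k = -4.
So s(m) = -3(m + 1)² − 4.
Hence h = -1.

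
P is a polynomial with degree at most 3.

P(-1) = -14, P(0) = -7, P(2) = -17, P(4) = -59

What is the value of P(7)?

-182

Write P(n) = an³ + bn² + cn + d; the 4 given values yield a linear system in the 4 coefficients.
Solving, the leading coefficient vanishes, and P(n) = -4n² + 3n - 7.
Then P(7) = -182.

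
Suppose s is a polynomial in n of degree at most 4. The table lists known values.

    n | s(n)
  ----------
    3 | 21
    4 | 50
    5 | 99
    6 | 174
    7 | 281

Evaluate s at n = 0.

First differences: 29, 49, 75, 107. Second differences: 20, 26, 32. Third differences: 6, 6.
Level-3 differences are constant, so s has degree 3.
Fitting a degree-3 polynomial gives s(n) = n³ - 2n² + 6n - 6.
Then s(0) = -6.

-6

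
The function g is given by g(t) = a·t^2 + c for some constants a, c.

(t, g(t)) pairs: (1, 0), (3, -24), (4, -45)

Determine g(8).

-189

From g(1) = 0 and g(3) = -24: 1a + c = 0 and 9a + c = -24.
Subtracting: 8a = -24, so a = -3; then c = 0 − (-3)·1 = 3.
So g(t) = -3t² + 3, and g(8) = -189.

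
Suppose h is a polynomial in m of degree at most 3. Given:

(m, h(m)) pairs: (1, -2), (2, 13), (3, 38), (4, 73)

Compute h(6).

173

Write h(m) = am³ + bm² + cm + d; the 4 given values yield a linear system in the 4 coefficients.
Solving, the leading coefficient vanishes, and h(m) = 5m² - 7.
Then h(6) = 173.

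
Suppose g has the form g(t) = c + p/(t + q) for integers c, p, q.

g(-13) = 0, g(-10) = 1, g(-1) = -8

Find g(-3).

(g(t) − c)(t + q) = p for each data point; the three points give a linear system in c and q, then p follows.
Solving: c = -2, q = 4, p = -18, so g(t) = -2 − 18/(t + 4).
Then g(-3) = -2 − 18/1 = -20.

-20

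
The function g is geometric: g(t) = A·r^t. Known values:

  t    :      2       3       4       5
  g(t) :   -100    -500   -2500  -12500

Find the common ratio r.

Consecutive ratio: -500/(-100) = 5, and -2500/(-500) = 5, so r = 5.
Then A·5^2 = -100 gives A = -4, and g(t) = -4·5^t.

5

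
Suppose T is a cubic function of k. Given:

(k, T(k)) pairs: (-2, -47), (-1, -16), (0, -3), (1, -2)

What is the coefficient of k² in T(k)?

-6

Write T(k) = ak³ + bk² + ck + d; the 4 given values yield a linear system in the 4 coefficients.
Solving, T(k) = k³ - 6k² + 6k - 3.
The coefficient of k² is -6.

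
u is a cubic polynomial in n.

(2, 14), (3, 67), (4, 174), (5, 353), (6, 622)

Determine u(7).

999

First differences: 53, 107, 179, 269. Second differences: 54, 72, 90. Third differences: 18, 18.
Level-3 differences are constant, so u has degree 3.
Extending the table by one column gives the next first difference 377, so u(7) = 622 + 377 = 999.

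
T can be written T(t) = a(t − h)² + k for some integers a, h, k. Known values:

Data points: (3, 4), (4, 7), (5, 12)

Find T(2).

3

First differences 3, 5; second difference 2 = 2a, so a = 1.
Expanding, the t-coefficient is −2ah = -2h; matching it to the data gives h = 2, and then k = 3.
So T(t) = 1(t − 2)² + 3.
T(2) = 1·0² + 3 = 3.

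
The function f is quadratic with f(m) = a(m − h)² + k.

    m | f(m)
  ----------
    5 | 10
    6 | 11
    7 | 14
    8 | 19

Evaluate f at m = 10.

First differences 1, 3, 5; second difference 2 = 2a, so a = 1.
Expanding, the m-coefficient is −2ah = -2h; matching it to the data gives h = 5, and then k = 10.
So f(m) = 1(m − 5)² + 10.
f(10) = 1·5² + 10 = 35.

35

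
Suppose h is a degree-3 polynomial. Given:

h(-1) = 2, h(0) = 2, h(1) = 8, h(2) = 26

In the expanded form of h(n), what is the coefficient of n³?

1

Write h(n) = an³ + bn² + cn + d; the 4 given values yield a linear system in the 4 coefficients.
Solving, h(n) = n³ + 3n² + 2n + 2.
The coefficient of n³ is 1.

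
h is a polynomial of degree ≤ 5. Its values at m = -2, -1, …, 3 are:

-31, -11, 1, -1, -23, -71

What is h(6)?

-431

Write h(m) = am^5 + bm^4 + cm³ + dm² + em + p; the 6 given values yield a linear system in the 6 coefficients.
Solving, the top 2 coefficients vanish, and h(m) = -m³ - 7m² + 6m + 1.
Then h(6) = -431.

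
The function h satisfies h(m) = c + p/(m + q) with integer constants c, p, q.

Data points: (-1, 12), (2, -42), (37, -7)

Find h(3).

(h(m) − c)(m + q) = p for each data point; the three points give a linear system in c and q, then p follows.
Solving: c = -6, q = -1, p = -36, so h(m) = -6 − 36/(m − 1).
Then h(3) = -6 − 36/2 = -24.

-24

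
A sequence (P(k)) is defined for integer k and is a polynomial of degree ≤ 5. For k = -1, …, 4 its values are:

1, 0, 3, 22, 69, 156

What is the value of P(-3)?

First differences: -1, 3, 19, 47, 87. Second differences: 4, 16, 28, 40. Third differences: 12, 12, 12.
Level-3 differences are constant, so P has degree 3.
Fitting a degree-3 polynomial gives P(k) = 2k³ + 2k² - k.
Then P(-3) = -33.

-33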